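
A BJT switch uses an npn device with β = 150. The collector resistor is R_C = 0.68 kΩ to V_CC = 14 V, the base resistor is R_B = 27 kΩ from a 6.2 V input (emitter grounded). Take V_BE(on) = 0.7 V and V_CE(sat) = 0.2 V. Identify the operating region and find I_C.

Assume active: I_B = (6.2 − 0.7)/27 = 0.204 mA, giving I_C = β·I_B = 30.6 mA.
But then V_CE = 14 − 30.6×0.68 = -6.78 V < V_CE(sat) = 0.2 V — impossible in the active region.
So the transistor is saturated. With V_CE = 0.2 V, I_C = (V_CC − 0.2)/R_C = 13.8/0.68 = 20.3 mA.
Check: β·I_B = 30.6 mA > I_C = 20.3 mA, confirming saturation.

saturation; I_C ≈ 20 mA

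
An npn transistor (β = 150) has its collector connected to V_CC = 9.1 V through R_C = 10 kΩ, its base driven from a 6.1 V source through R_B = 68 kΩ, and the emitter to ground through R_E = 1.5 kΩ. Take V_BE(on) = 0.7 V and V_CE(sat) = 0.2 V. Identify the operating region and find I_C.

saturation; I_C ≈ 0.77 mA

Assume active: I_B = (6.1 − 0.7)/(68 + 151×1.5) = 0.0183 mA, I_C = β·I_B = 2.75 mA.
Then V_CE = 9.1 − 2.75×10 − 2.77×1.5 = -22.6 V < 0.2 V — the active assumption fails.
Re-solve with V_CE = 0.2 V. KCL at the emitter: V_E/R_E = (V_BB−0.7−V_E)/R_B + (V_CC−0.2−V_E)/R_C, giving V_E = 1.24 V.
I_C = (V_CC − 0.2 − V_E)/R_C = (8.9 − 1.24)/10 = 0.766 mA.
Check: I_B = (5.4 − 1.24)/68 = 0.0612 mA, and β·I_B = 9.18 mA > I_C, confirming saturation.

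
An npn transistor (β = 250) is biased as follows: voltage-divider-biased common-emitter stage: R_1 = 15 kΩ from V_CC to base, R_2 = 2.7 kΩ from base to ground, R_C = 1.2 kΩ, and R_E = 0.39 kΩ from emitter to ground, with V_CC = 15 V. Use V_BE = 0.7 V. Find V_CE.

V_CE ≈ 8.7 V

Thevenize the base divider: V_Th = V_CC·R_2/(R_1+R_2) = 15×2.7/17.7 = 2.29 V, R_Th = R_1‖R_2 = 2.29 kΩ.
Base-emitter loop: V_Th = I_B·R_Th + V_BE + (β+1)I_B·R_E, so I_B = (2.29 − 0.7) / (2.29 + 251×0.39) = 0.0159 mA.
I_C = β·I_B = 250×0.0159 = 3.96 mA, and I_E = (β+1)I_B = 3.98 mA.
V_CE = V_CC − I_C·R_C − I_E·R_E = 15 − 3.96×1.2 − 3.98×0.39 = 8.69 V.
V_CE = 8.69 V > 0.2 V confirms active-region operation.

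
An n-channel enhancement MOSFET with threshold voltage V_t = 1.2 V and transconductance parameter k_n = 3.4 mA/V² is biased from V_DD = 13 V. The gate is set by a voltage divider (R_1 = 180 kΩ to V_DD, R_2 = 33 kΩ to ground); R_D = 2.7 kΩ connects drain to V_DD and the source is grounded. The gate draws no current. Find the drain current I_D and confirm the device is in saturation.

V_G = V_DD·R_2/(R_1+R_2) = 13×33/213 = 2.01 V. With the source grounded, V_GS = V_G = 2.01 V.
Assume saturation: I_D = (k_n/2)(V_GS − V_t)² = (3.4/2)×(2.01 − 1.2)² = 1.7×0.814² = 1.13 mA.
V_DS = V_DD − I_D·R_D = 13 − 1.13×2.7 = 9.96 V.
Saturation requires V_DS ≥ V_GS − V_t = 0.814 V; 9.96 ≥ 0.814 ✓.

I_D ≈ 1.1 mA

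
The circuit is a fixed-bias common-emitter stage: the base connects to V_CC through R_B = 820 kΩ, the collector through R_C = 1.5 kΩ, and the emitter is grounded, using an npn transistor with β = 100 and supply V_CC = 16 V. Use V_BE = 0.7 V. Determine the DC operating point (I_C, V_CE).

I_C ≈ 1.9 mA, V_CE ≈ 13 V

Base loop: V_CC = I_B·R_B + V_BE, so I_B = (16 − 0.7)/820 kΩ = 0.0187 mA.
In the active region I_C = β·I_B = 100 × 0.0187 = 1.87 mA.
Collector loop: V_CE = V_CC − I_C·R_C = 16 − 1.87×1.5 = 13.2 V.
Since V_CE = 13.2 V > V_CE(sat) ≈ 0.2 V, the transistor is in the active region as assumed.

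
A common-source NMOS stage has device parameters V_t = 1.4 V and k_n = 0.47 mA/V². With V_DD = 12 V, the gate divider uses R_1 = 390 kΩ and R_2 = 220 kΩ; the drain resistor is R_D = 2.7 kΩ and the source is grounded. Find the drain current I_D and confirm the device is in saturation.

I_D ≈ 2 mA

V_G = V_DD·R_2/(R_1+R_2) = 12×220/610 = 4.33 V. With the source grounded, V_GS = V_G = 4.33 V.
Assume saturation: I_D = (k_n/2)(V_GS − V_t)² = (0.47/2)×(4.33 − 1.4)² = 0.235×2.93² = 2.01 mA.
V_DS = V_DD − I_D·R_D = 12 − 2.01×2.7 = 6.56 V.
Saturation requires V_DS ≥ V_GS − V_t = 2.93 V; 6.56 ≥ 2.93 ✓.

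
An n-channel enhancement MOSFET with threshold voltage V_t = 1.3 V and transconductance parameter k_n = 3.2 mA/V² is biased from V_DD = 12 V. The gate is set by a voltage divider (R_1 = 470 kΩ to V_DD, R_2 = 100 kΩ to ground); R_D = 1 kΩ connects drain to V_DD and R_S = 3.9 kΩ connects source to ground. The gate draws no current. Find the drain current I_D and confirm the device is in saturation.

I_D ≈ 0.13 mA

V_G = V_DD·R_2/(R_1+R_2) = 12×100/570 = 2.11 V.
Assume saturation: I_D = (k_n/2)(V_GS − V_t)² with V_GS = V_G − I_D·R_S = 2.11 − 3.9·I_D.
Substituting gives 24.3·I_D² − 11·I_D + 1.04 = 0, with roots I_D = 0.133 or 0.321 mA.
The root I_D = 0.321 mA gives V_GS = 0.852 V ≤ V_t, so take I_D = 0.133 mA.
Then V_GS = 1.59 V and V_DS = V_DD − I_D(R_D+R_S) = 12 − 0.133×4.9 = 11.4 V.
Saturation requires V_DS ≥ V_GS − V_t = 0.288 V; 11.4 ≥ 0.288 ✓.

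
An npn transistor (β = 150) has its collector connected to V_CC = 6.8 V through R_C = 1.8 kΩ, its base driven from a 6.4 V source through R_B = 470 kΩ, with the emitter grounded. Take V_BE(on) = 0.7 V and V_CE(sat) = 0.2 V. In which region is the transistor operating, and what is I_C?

Assume active. Base-emitter loop: I_B = (V_BB − V_BE)/R_B = (6.4 − 0.7)/470 = 0.0121 mA.
I_C = β·I_B = 150×0.0121 = 1.82 mA.
V_CE = V_CC − I_C·R_C = 6.8 − 1.82×1.8 = 3.53 V > V_CE(sat), so the active-region assumption holds.

active; I_C ≈ 1.8 mA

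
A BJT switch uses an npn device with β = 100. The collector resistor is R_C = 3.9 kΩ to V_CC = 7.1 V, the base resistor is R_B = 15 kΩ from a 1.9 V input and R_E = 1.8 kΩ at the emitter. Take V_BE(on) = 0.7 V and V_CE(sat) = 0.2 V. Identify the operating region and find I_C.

Assume active. Base-emitter loop: I_B = (V_BB − V_BE)/(R_B + (β+1)R_E) = (1.9 − 0.7)/(15 + 101×1.8) = 0.0061 mA.
I_C = β·I_B = 100×0.0061 = 0.61 mA.
V_CE = V_CC − I_C·R_C − I_E·R_E = 7.1 − 0.61×3.9 − 0.616×1.8 = 3.61 V > V_CE(sat), so the active-region assumption holds.

active; I_C ≈ 0.61 mA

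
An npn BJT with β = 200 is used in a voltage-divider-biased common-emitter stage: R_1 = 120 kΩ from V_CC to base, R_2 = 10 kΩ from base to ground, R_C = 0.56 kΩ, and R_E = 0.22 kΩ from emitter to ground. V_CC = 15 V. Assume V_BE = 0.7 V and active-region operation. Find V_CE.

V_CE ≈ 14 V

Thevenize the base divider: V_Th = V_CC·R_2/(R_1+R_2) = 15×10/130 = 1.15 V, R_Th = R_1‖R_2 = 9.23 kΩ.
Base-emitter loop: V_Th = I_B·R_Th + V_BE + (β+1)I_B·R_E, so I_B = (1.15 − 0.7) / (9.23 + 201×0.22) = 0.00849 mA.
I_C = β·I_B = 200×0.00849 = 1.7 mA, and I_E = (β+1)I_B = 1.71 mA.
V_CE = V_CC − I_C·R_C − I_E·R_E = 15 − 1.7×0.56 − 1.71×0.22 = 13.7 V.
V_CE = 13.7 V > 0.2 V confirms active-region operation.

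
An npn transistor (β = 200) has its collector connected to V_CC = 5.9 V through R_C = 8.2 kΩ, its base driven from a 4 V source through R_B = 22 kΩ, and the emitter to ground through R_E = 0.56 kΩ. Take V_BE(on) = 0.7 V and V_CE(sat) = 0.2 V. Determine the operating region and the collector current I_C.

saturation; I_C ≈ 0.64 mA

Assume active: I_B = (4 − 0.7)/(22 + 201×0.56) = 0.0245 mA, I_C = β·I_B = 4.9 mA.
Then V_CE = 5.9 − 4.9×8.2 − 4.93×0.56 = -37.1 V < 0.2 V — the active assumption fails.
Re-solve with V_CE = 0.2 V. KCL at the emitter: V_E/R_E = (V_BB−0.7−V_E)/R_B + (V_CC−0.2−V_E)/R_C, giving V_E = 0.433 V.
I_C = (V_CC − 0.2 − V_E)/R_C = (5.7 − 0.433)/8.2 = 0.642 mA.
Check: I_B = (3.3 − 0.433)/22 = 0.13 mA, and β·I_B = 26.1 mA > I_C, confirming saturation.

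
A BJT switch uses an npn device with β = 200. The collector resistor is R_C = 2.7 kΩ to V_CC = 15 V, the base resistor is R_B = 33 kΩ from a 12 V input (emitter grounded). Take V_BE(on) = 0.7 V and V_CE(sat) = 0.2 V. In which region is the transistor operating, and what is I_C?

Assume active: I_B = (12 − 0.7)/33 = 0.342 mA, giving I_C = β·I_B = 68.5 mA.
But then V_CE = 15 − 68.5×2.7 = -170 V < V_CE(sat) = 0.2 V — impossible in the active region.
So the transistor is saturated. With V_CE = 0.2 V, I_C = (V_CC − 0.2)/R_C = 14.8/2.7 = 5.48 mA.
Check: β·I_B = 68.5 mA > I_C = 5.48 mA, confirming saturation.

saturation; I_C ≈ 5.5 mA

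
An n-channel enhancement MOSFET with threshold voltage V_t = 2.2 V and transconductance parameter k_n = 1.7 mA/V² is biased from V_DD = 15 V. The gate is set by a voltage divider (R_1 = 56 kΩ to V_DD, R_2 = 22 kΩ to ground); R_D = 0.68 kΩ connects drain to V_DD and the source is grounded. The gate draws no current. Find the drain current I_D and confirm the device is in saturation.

V_G = V_DD·R_2/(R_1+R_2) = 15×22/78 = 4.23 V. With the source grounded, V_GS = V_G = 4.23 V.
Assume saturation: I_D = (k_n/2)(V_GS − V_t)² = (1.7/2)×(4.23 − 2.2)² = 0.85×2.03² = 3.51 mA.
V_DS = V_DD − I_D·R_D = 15 − 3.51×0.68 = 12.6 V.
Saturation requires V_DS ≥ V_GS − V_t = 2.03 V; 12.6 ≥ 2.03 ✓.

I_D ≈ 3.5 mA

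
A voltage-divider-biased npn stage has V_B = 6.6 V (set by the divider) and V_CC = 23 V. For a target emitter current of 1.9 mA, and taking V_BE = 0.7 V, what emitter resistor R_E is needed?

V_E = V_B − V_BE = 6.6 − 0.7 = 5.9 V.
R_E = V_E / I_E = 5.9 / 1.9 = 3.11 kΩ.

R_E ≈ 3.1 kΩ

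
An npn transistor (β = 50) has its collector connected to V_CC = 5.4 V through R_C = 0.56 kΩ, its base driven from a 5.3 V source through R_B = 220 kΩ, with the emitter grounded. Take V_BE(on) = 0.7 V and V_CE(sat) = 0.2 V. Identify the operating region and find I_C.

active; I_C ≈ 1 mA

Assume active. Base-emitter loop: I_B = (V_BB − V_BE)/R_B = (5.3 − 0.7)/220 = 0.0209 mA.
I_C = β·I_B = 50×0.0209 = 1.05 mA.
V_CE = V_CC − I_C·R_C = 5.4 − 1.05×0.56 = 4.81 V > V_CE(sat), so the active-region assumption holds.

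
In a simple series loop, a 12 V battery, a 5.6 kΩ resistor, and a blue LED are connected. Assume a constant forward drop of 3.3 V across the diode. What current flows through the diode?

I ≈ 1.6 mA

KVL around the loop: 12 = V_D + I·R = 3.3 + I × 5.6 kΩ.
So I = (12 − 3.3) / 5.6 kΩ = 8.7 / 5.6 = 1.55 mA.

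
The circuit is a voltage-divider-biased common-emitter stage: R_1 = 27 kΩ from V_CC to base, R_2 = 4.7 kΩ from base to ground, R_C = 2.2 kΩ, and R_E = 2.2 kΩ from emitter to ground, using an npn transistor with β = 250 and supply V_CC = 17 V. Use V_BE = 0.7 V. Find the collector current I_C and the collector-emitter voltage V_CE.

Thevenize the base divider: V_Th = V_CC·R_2/(R_1+R_2) = 17×4.7/31.7 = 2.52 V, R_Th = R_1‖R_2 = 4 kΩ.
Base-emitter loop: V_Th = I_B·R_Th + V_BE + (β+1)I_B·R_E, so I_B = (2.52 − 0.7) / (4 + 251×2.2) = 0.00327 mA.
I_C = β·I_B = 250×0.00327 = 0.818 mA, and I_E = (β+1)I_B = 0.822 mA.
V_CE = V_CC − I_C·R_C − I_E·R_E = 17 − 0.818×2.2 − 0.822×2.2 = 13.4 V.
V_CE = 13.4 V > 0.2 V confirms active-region operation.

I_C ≈ 0.82 mA, V_CE ≈ 13 V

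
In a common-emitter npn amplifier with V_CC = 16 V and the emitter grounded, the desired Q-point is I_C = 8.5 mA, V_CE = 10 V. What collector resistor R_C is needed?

R_C ≈ 0.71 kΩ

Collector loop: V_CC = I_C·R_C + V_CE.
R_C = (V_CC − V_CE)/I_C = (16 − 10)/8.5 = 0.706 kΩ.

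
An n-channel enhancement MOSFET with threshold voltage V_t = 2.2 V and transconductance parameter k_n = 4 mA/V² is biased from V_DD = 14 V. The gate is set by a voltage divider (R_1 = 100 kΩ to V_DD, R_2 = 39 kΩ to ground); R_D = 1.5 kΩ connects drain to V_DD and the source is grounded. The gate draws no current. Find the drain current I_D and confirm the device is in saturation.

V_G = V_DD·R_2/(R_1+R_2) = 14×39/139 = 3.93 V. With the source grounded, V_GS = V_G = 3.93 V.
Assume saturation: I_D = (k_n/2)(V_GS − V_t)² = (4/2)×(3.93 − 2.2)² = 2×1.73² = 5.97 mA.
V_DS = V_DD − I_D·R_D = 14 − 5.97×1.5 = 5.04 V.
Saturation requires V_DS ≥ V_GS − V_t = 1.73 V; 5.04 ≥ 1.73 ✓.

I_D ≈ 6 mA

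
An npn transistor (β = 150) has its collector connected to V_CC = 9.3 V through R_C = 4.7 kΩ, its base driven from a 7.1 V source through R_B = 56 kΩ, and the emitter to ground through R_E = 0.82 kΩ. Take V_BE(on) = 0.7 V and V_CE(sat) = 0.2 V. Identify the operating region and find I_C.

saturation; I_C ≈ 1.6 mA

Assume active: I_B = (7.1 − 0.7)/(56 + 151×0.82) = 0.0356 mA, I_C = β·I_B = 5.34 mA.
Then V_CE = 9.3 − 5.34×4.7 − 5.37×0.82 = -20.2 V < 0.2 V — the active assumption fails.
Re-solve with V_CE = 0.2 V. KCL at the emitter: V_E/R_E = (V_BB−0.7−V_E)/R_B + (V_CC−0.2−V_E)/R_C, giving V_E = 1.41 V.
I_C = (V_CC − 0.2 − V_E)/R_C = (9.1 − 1.41)/4.7 = 1.64 mA.
Check: I_B = (6.4 − 1.41)/56 = 0.089 mA, and β·I_B = 13.4 mA > I_C, confirming saturation.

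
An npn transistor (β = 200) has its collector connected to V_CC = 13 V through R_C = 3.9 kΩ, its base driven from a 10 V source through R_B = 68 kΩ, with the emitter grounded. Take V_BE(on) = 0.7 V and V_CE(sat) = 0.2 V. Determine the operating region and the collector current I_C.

saturation; I_C ≈ 3.3 mA

Assume active: I_B = (10 − 0.7)/68 = 0.137 mA, giving I_C = β·I_B = 27.4 mA.
But then V_CE = 13 − 27.4×3.9 = -93.7 V < V_CE(sat) = 0.2 V — impossible in the active region.
So the transistor is saturated. With V_CE = 0.2 V, I_C = (V_CC − 0.2)/R_C = 12.8/3.9 = 3.28 mA.
Check: β·I_B = 27.4 mA > I_C = 3.28 mA, confirming saturation.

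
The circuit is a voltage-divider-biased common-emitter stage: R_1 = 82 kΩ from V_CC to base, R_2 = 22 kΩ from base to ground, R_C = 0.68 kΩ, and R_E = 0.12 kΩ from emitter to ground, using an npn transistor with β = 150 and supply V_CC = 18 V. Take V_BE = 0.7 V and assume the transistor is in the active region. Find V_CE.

V_CE ≈ 7.5 V

Thevenize the base divider: V_Th = V_CC·R_2/(R_1+R_2) = 18×22/104 = 3.81 V, R_Th = R_1‖R_2 = 17.3 kΩ.
Base-emitter loop: V_Th = I_B·R_Th + V_BE + (β+1)I_B·R_E, so I_B = (3.81 − 0.7) / (17.3 + 151×0.12) = 0.0876 mA.
I_C = β·I_B = 150×0.0876 = 13.1 mA, and I_E = (β+1)I_B = 13.2 mA.
V_CE = V_CC − I_C·R_C − I_E·R_E = 18 − 13.1×0.68 − 13.2×0.12 = 7.47 V.
V_CE = 7.47 V > 0.2 V confirms active-region operation.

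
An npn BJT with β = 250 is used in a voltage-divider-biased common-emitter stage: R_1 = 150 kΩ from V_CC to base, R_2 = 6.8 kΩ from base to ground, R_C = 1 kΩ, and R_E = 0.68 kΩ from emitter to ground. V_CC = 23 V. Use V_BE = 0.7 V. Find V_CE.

Thevenize the base divider: V_Th = V_CC·R_2/(R_1+R_2) = 23×6.8/157 = 0.997 V, R_Th = R_1‖R_2 = 6.51 kΩ.
Base-emitter loop: V_Th = I_B·R_Th + V_BE + (β+1)I_B·R_E, so I_B = (0.997 − 0.7) / (6.51 + 251×0.68) = 0.00168 mA.
I_C = β·I_B = 250×0.00168 = 0.42 mA, and I_E = (β+1)I_B = 0.421 mA.
V_CE = V_CC − I_C·R_C − I_E·R_E = 23 − 0.42×1 − 0.421×0.68 = 22.3 V.
V_CE = 22.3 V > 0.2 V confirms active-region operation.

V_CE ≈ 22 V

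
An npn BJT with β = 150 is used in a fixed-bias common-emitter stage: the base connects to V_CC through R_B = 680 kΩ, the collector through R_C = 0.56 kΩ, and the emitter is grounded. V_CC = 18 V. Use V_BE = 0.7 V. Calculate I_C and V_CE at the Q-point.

I_C ≈ 3.8 mA, V_CE ≈ 16 V

Base loop: V_CC = I_B·R_B + V_BE, so I_B = (18 − 0.7)/680 kΩ = 0.0254 mA.
In the active region I_C = β·I_B = 150 × 0.0254 = 3.82 mA.
Collector loop: V_CE = V_CC − I_C·R_C = 18 − 3.82×0.56 = 15.9 V.
Since V_CE = 15.9 V > V_CE(sat) ≈ 0.2 V, the transistor is in the active region as assumed.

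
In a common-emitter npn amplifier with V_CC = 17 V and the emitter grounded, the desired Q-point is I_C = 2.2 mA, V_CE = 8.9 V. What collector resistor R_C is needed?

Collector loop: V_CC = I_C·R_C + V_CE.
R_C = (V_CC − V_CE)/I_C = (17 − 8.9)/2.2 = 3.68 kΩ.

R_C ≈ 3.7 kΩ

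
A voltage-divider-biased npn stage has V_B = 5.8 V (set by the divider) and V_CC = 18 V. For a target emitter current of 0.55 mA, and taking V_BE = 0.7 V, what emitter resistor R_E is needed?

R_E ≈ 9.3 kΩ

V_E = V_B − V_BE = 5.8 − 0.7 = 5.1 V.
R_E = V_E / I_E = 5.1 / 0.55 = 9.27 kΩ.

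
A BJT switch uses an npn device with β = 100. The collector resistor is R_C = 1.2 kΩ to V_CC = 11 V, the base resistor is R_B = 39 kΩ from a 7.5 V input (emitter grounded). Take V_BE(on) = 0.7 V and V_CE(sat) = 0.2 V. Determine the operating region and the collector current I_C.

saturation; I_C ≈ 9 mA

Assume active: I_B = (7.5 − 0.7)/39 = 0.174 mA, giving I_C = β·I_B = 17.4 mA.
But then V_CE = 11 − 17.4×1.2 = -9.92 V < V_CE(sat) = 0.2 V — impossible in the active region.
So the transistor is saturated. With V_CE = 0.2 V, I_C = (V_CC − 0.2)/R_C = 10.8/1.2 = 9 mA.
Check: β·I_B = 17.4 mA > I_C = 9 mA, confirming saturation.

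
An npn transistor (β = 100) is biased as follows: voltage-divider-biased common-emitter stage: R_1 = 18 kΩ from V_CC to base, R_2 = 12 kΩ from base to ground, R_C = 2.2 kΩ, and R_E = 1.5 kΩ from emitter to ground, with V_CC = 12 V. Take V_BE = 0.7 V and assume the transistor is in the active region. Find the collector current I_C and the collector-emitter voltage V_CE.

I_C ≈ 2.6 mA, V_CE ≈ 2.4 V

Thevenize the base divider: V_Th = V_CC·R_2/(R_1+R_2) = 12×12/30 = 4.8 V, R_Th = R_1‖R_2 = 7.2 kΩ.
Base-emitter loop: V_Th = I_B·R_Th + V_BE + (β+1)I_B·R_E, so I_B = (4.8 − 0.7) / (7.2 + 101×1.5) = 0.0258 mA.
I_C = β·I_B = 100×0.0258 = 2.58 mA, and I_E = (β+1)I_B = 2.61 mA.
V_CE = V_CC − I_C·R_C − I_E·R_E = 12 − 2.58×2.2 − 2.61×1.5 = 2.4 V.
V_CE = 2.4 V > 0.2 V confirms active-region operation.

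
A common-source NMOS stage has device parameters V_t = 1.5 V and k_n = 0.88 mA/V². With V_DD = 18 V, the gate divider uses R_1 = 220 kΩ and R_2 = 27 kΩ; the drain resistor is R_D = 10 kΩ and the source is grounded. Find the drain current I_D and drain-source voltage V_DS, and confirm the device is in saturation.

V_G = V_DD·R_2/(R_1+R_2) = 18×27/247 = 1.97 V. With the source grounded, V_GS = V_G = 1.97 V.
Assume saturation: I_D = (k_n/2)(V_GS − V_t)² = (0.88/2)×(1.97 − 1.5)² = 0.44×0.468² = 0.0962 mA.
V_DS = V_DD − I_D·R_D = 18 − 0.0962×10 = 17 V.
Saturation requires V_DS ≥ V_GS − V_t = 0.468 V; 17 ≥ 0.468 ✓.

I_D ≈ 0.096 mA, V_DS ≈ 17 V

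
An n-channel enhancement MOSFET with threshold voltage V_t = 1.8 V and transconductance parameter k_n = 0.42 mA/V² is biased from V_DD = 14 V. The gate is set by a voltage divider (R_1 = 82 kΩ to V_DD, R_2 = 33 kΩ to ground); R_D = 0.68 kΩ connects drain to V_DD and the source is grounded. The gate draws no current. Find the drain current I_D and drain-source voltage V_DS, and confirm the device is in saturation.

I_D ≈ 1 mA, V_DS ≈ 13 V

V_G = V_DD·R_2/(R_1+R_2) = 14×33/115 = 4.02 V. With the source grounded, V_GS = V_G = 4.02 V.
Assume saturation: I_D = (k_n/2)(V_GS − V_t)² = (0.42/2)×(4.02 − 1.8)² = 0.21×2.22² = 1.03 mA.
V_DS = V_DD − I_D·R_D = 14 − 1.03×0.68 = 13.3 V.
Saturation requires V_DS ≥ V_GS − V_t = 2.22 V; 13.3 ≥ 2.22 ✓.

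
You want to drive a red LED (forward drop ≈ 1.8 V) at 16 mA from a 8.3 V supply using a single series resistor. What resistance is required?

The resistor drops V_S − V_D = 8.3 − 1.8 = 6.5 V at 16 mA.
R = 6.5 V / 16 mA = 0.406 kΩ.

R ≈ 0.41 kΩ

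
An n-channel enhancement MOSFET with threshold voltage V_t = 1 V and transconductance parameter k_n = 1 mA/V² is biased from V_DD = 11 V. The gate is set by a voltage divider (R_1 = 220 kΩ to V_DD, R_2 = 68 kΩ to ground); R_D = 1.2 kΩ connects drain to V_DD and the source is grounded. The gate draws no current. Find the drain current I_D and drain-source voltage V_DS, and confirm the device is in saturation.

V_G = V_DD·R_2/(R_1+R_2) = 11×68/288 = 2.6 V. With the source grounded, V_GS = V_G = 2.6 V.
Assume saturation: I_D = (k_n/2)(V_GS − V_t)² = (1/2)×(2.6 − 1)² = 0.5×1.6² = 1.28 mA.
V_DS = V_DD − I_D·R_D = 11 − 1.28×1.2 = 9.47 V.
Saturation requires V_DS ≥ V_GS − V_t = 1.6 V; 9.47 ≥ 1.6 ✓.

I_D ≈ 1.3 mA, V_DS ≈ 9.5 V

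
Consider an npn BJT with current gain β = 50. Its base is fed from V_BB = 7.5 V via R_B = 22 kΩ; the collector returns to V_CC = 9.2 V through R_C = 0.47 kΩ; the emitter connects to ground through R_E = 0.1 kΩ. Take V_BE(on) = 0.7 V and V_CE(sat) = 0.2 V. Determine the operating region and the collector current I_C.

active; I_C ≈ 13 mA

Assume active. Base-emitter loop: I_B = (V_BB − V_BE)/(R_B + (β+1)R_E) = (7.5 − 0.7)/(22 + 51×0.1) = 0.251 mA.
I_C = β·I_B = 50×0.251 = 12.5 mA.
V_CE = V_CC − I_C·R_C − I_E·R_E = 9.2 − 12.5×0.47 − 12.8×0.1 = 2.02 V > V_CE(sat), so the active-region assumption holds.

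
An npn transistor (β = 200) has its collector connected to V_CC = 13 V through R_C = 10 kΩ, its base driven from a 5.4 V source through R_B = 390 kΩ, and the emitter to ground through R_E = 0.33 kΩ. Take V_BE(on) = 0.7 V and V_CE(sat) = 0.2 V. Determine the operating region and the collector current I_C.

saturation; I_C ≈ 1.2 mA

Assume active: I_B = (5.4 − 0.7)/(390 + 201×0.33) = 0.0103 mA, I_C = β·I_B = 2.06 mA.
Then V_CE = 13 − 2.06×10 − 2.07×0.33 = -8.28 V < 0.2 V — the active assumption fails.
Re-solve with V_CE = 0.2 V. KCL at the emitter: V_E/R_E = (V_BB−0.7−V_E)/R_B + (V_CC−0.2−V_E)/R_C, giving V_E = 0.412 V.
I_C = (V_CC − 0.2 − V_E)/R_C = (12.8 − 0.412)/10 = 1.24 mA.
Check: I_B = (4.7 − 0.412)/390 = 0.011 mA, and β·I_B = 2.2 mA > I_C, confirming saturation.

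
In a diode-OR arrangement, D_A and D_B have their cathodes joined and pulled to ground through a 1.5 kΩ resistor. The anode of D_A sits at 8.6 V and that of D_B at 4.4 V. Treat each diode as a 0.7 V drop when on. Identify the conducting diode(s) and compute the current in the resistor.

Assume both conduct. Then node N would need to be at both 8.6−0.7 = 7.9 V and 4.4−0.7 = 3.7 V, which is impossible.
Assume only D_A conducts: V_N = 8.6 − 0.7 = 7.9 V, so I_R = 7.9/1.5 = 5.27 mA.
Check D_B: its anode-to-cathode voltage is 4.4 − 7.9 = -3.5 V < 0.7 V, so it is off. The assumption is consistent.

Only D_A conducts; I_R ≈ 5.3 mA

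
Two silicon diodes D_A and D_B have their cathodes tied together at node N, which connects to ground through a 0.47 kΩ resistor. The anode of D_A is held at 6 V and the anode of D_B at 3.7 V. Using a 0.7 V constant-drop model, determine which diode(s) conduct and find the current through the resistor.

Assume both conduct. Then node N would need to be at both 6−0.7 = 5.3 V and 3.7−0.7 = 3 V, which is impossible.
Assume only D_A conducts: V_N = 6 − 0.7 = 5.3 V, so I_R = 5.3/0.47 = 11.3 mA.
Check D_B: its anode-to-cathode voltage is 3.7 − 5.3 = -1.6 V < 0.7 V, so it is off. The assumption is consistent.

Only D_A conducts; I_R ≈ 11 mA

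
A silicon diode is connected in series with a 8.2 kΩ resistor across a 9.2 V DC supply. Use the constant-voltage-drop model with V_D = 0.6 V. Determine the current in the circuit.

I ≈ 1 mA

KVL around the loop: 9.2 = V_D + I·R = 0.6 + I × 8.2 kΩ.
So I = (9.2 − 0.6) / 8.2 kΩ = 8.6 / 8.2 = 1.05 mA.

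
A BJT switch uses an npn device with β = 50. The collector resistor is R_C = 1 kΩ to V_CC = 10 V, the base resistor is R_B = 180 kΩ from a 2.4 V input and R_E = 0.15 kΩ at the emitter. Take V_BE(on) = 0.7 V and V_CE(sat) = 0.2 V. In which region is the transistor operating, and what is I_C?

Assume active. Base-emitter loop: I_B = (V_BB − V_BE)/(R_B + (β+1)R_E) = (2.4 − 0.7)/(180 + 51×0.15) = 0.00906 mA.
I_C = β·I_B = 50×0.00906 = 0.453 mA.
V_CE = V_CC − I_C·R_C − I_E·R_E = 10 − 0.453×1 − 0.462×0.15 = 9.48 V > V_CE(sat), so the active-region assumption holds.

active; I_C ≈ 0.45 mA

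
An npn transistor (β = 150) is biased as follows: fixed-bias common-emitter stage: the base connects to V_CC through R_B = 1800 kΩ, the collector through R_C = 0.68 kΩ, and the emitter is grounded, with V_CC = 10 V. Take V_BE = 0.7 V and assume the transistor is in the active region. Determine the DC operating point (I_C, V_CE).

I_C ≈ 0.78 mA, V_CE ≈ 9.5 V

Base loop: V_CC = I_B·R_B + V_BE, so I_B = (10 − 0.7)/1800 kΩ = 0.00517 mA.
In the active region I_C = β·I_B = 150 × 0.00517 = 0.775 mA.
Collector loop: V_CE = V_CC − I_C·R_C = 10 − 0.775×0.68 = 9.47 V.
Since V_CE = 9.47 V > V_CE(sat) ≈ 0.2 V, the transistor is in the active region as assumed.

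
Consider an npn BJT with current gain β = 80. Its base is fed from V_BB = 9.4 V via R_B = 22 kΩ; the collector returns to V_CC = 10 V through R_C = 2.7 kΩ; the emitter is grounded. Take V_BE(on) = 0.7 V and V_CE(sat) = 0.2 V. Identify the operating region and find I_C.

Assume active: I_B = (9.4 − 0.7)/22 = 0.395 mA, giving I_C = β·I_B = 31.6 mA.
But then V_CE = 10 − 31.6×2.7 = -75.4 V < V_CE(sat) = 0.2 V — impossible in the active region.
So the transistor is saturated. With V_CE = 0.2 V, I_C = (V_CC − 0.2)/R_C = 9.8/2.7 = 3.63 mA.
Check: β·I_B = 31.6 mA > I_C = 3.63 mA, confirming saturation.

saturation; I_C ≈ 3.6 mA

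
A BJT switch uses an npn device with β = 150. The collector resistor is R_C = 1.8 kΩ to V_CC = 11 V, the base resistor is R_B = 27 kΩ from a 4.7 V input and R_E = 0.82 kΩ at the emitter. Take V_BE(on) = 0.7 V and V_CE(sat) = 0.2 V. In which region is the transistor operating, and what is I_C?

active; I_C ≈ 4 mA

Assume active. Base-emitter loop: I_B = (V_BB − V_BE)/(R_B + (β+1)R_E) = (4.7 − 0.7)/(27 + 151×0.82) = 0.0265 mA.
I_C = β·I_B = 150×0.0265 = 3.98 mA.
V_CE = V_CC − I_C·R_C − I_E·R_E = 11 − 3.98×1.8 − 4×0.82 = 0.555 V > V_CE(sat), so the active-region assumption holds.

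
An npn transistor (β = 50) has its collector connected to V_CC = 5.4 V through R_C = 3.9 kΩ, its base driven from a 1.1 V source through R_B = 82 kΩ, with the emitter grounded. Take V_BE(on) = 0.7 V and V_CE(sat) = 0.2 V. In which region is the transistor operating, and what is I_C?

active; I_C ≈ 0.24 mA

Assume active. Base-emitter loop: I_B = (V_BB − V_BE)/R_B = (1.1 − 0.7)/82 = 0.00488 mA.
I_C = β·I_B = 50×0.00488 = 0.244 mA.
V_CE = V_CC − I_C·R_C = 5.4 − 0.244×3.9 = 4.45 V > V_CE(sat), so the active-region assumption holds.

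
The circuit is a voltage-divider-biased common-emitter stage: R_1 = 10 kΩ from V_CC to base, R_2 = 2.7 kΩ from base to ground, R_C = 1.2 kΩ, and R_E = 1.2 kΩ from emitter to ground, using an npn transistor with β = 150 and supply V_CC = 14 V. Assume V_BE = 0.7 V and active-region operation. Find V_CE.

Thevenize the base divider: V_Th = V_CC·R_2/(R_1+R_2) = 14×2.7/12.7 = 2.98 V, R_Th = R_1‖R_2 = 2.13 kΩ.
Base-emitter loop: V_Th = I_B·R_Th + V_BE + (β+1)I_B·R_E, so I_B = (2.98 − 0.7) / (2.13 + 151×1.2) = 0.0124 mA.
I_C = β·I_B = 150×0.0124 = 1.86 mA, and I_E = (β+1)I_B = 1.87 mA.
V_CE = V_CC − I_C·R_C − I_E·R_E = 14 − 1.86×1.2 − 1.87×1.2 = 9.51 V.
V_CE = 9.51 V > 0.2 V confirms active-region operation.

V_CE ≈ 9.5 V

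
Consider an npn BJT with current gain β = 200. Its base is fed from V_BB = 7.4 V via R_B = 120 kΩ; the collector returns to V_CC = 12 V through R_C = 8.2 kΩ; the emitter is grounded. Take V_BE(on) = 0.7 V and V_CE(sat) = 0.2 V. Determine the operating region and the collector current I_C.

Assume active: I_B = (7.4 − 0.7)/120 = 0.0558 mA, giving I_C = β·I_B = 11.2 mA.
But then V_CE = 12 − 11.2×8.2 = -79.6 V < V_CE(sat) = 0.2 V — impossible in the active region.
So the transistor is saturated. With V_CE = 0.2 V, I_C = (V_CC − 0.2)/R_C = 11.8/8.2 = 1.44 mA.
Check: β·I_B = 11.2 mA > I_C = 1.44 mA, confirming saturation.

saturation; I_C ≈ 1.4 mA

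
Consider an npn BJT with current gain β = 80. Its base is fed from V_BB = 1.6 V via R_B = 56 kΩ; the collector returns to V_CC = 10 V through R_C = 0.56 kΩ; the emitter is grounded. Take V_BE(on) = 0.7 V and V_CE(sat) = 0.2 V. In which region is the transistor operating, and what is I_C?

Assume active. Base-emitter loop: I_B = (V_BB − V_BE)/R_B = (1.6 − 0.7)/56 = 0.0161 mA.
I_C = β·I_B = 80×0.0161 = 1.29 mA.
V_CE = V_CC − I_C·R_C = 10 − 1.29×0.56 = 9.28 V > V_CE(sat), so the active-region assumption holds.

active; I_C ≈ 1.3 mA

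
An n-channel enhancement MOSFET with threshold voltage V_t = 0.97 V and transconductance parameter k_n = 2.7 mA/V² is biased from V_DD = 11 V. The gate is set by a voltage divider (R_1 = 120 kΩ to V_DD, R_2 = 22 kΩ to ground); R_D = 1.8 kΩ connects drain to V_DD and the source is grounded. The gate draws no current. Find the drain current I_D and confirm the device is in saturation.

I_D ≈ 0.73 mA

V_G = V_DD·R_2/(R_1+R_2) = 11×22/142 = 1.7 V. With the source grounded, V_GS = V_G = 1.7 V.
Assume saturation: I_D = (k_n/2)(V_GS − V_t)² = (2.7/2)×(1.7 − 0.97)² = 1.35×0.734² = 0.728 mA.
V_DS = V_DD − I_D·R_D = 11 − 0.728×1.8 = 9.69 V.
Saturation requires V_DS ≥ V_GS − V_t = 0.734 V; 9.69 ≥ 0.734 ✓.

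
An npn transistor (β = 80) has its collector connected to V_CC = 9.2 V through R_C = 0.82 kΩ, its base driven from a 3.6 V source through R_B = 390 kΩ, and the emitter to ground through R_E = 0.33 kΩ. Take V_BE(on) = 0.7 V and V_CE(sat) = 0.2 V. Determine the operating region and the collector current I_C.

active; I_C ≈ 0.56 mA

Assume active. Base-emitter loop: I_B = (V_BB − V_BE)/(R_B + (β+1)R_E) = (3.6 − 0.7)/(390 + 81×0.33) = 0.00696 mA.
I_C = β·I_B = 80×0.00696 = 0.557 mA.
V_CE = V_CC − I_C·R_C − I_E·R_E = 9.2 − 0.557×0.82 − 0.564×0.33 = 8.56 V > V_CE(sat), so the active-region assumption holds.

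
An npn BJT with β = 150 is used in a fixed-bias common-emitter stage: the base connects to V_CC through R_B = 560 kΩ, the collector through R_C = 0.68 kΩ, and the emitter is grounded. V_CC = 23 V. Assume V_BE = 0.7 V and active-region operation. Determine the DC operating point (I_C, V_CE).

Base loop: V_CC = I_B·R_B + V_BE, so I_B = (23 − 0.7)/560 kΩ = 0.0398 mA.
In the active region I_C = β·I_B = 150 × 0.0398 = 5.97 mA.
Collector loop: V_CE = V_CC − I_C·R_C = 23 − 5.97×0.68 = 18.9 V.
Since V_CE = 18.9 V > V_CE(sat) ≈ 0.2 V, the transistor is in the active region as assumed.

I_C ≈ 6 mA, V_CE ≈ 19 V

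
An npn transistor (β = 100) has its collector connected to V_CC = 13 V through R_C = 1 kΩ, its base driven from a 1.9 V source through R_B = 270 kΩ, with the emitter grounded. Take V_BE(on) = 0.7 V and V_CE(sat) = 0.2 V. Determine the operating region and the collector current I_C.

Assume active. Base-emitter loop: I_B = (V_BB − V_BE)/R_B = (1.9 − 0.7)/270 = 0.00444 mA.
I_C = β·I_B = 100×0.00444 = 0.444 mA.
V_CE = V_CC − I_C·R_C = 13 − 0.444×1 = 12.6 V > V_CE(sat), so the active-region assumption holds.

active; I_C ≈ 0.44 mA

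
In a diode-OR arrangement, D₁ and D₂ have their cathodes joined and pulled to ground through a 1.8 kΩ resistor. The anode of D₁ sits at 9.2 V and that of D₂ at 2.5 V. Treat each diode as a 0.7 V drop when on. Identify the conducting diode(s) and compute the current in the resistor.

Assume both conduct. Then node N would need to be at both 9.2−0.7 = 8.5 V and 2.5−0.7 = 1.8 V, which is impossible.
Assume only D₁ conducts: V_N = 9.2 − 0.7 = 8.5 V, so I_R = 8.5/1.8 = 4.72 mA.
Check D₂: its anode-to-cathode voltage is 2.5 − 8.5 = -6 V < 0.7 V, so it is off. The assumption is consistent.

Only D₁ conducts; I_R ≈ 4.7 mA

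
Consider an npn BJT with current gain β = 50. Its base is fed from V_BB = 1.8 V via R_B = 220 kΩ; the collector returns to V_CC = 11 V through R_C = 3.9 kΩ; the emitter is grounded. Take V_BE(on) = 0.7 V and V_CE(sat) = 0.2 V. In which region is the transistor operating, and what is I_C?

active; I_C ≈ 0.25 mA

Assume active. Base-emitter loop: I_B = (V_BB − V_BE)/R_B = (1.8 − 0.7)/220 = 0.005 mA.
I_C = β·I_B = 50×0.005 = 0.25 mA.
V_CE = V_CC − I_C·R_C = 11 − 0.25×3.9 = 10 V > V_CE(sat), so the active-region assumption holds.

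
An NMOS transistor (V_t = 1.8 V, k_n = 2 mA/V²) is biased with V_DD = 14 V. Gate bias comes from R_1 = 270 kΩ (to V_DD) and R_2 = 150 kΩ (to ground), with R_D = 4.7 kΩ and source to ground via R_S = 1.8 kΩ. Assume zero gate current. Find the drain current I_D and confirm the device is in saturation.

V_G = V_DD·R_2/(R_1+R_2) = 14×150/420 = 5 V.
Assume saturation: I_D = (k_n/2)(V_GS − V_t)² with V_GS = V_G − I_D·R_S = 5 − 1.8·I_D.
Substituting gives 3.24·I_D² − 12.5·I_D + 10.2 = 0, with roots I_D = 1.18 or 2.69 mA.
The root I_D = 2.69 mA gives V_GS = 0.16 V ≤ V_t, so take I_D = 1.18 mA.
Then V_GS = 2.88 V and V_DS = V_DD − I_D(R_D+R_S) = 14 − 1.18×6.5 = 6.36 V.
Saturation requires V_DS ≥ V_GS − V_t = 1.08 V; 6.36 ≥ 1.08 ✓.

I_D ≈ 1.2 mA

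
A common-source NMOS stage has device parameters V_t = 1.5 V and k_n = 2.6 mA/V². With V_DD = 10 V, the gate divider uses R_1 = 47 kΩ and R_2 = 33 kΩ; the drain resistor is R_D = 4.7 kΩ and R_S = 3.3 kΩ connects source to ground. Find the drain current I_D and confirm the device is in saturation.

I_D ≈ 0.59 mA

V_G = V_DD·R_2/(R_1+R_2) = 10×33/80 = 4.12 V.
Assume saturation: I_D = (k_n/2)(V_GS − V_t)² with V_GS = V_G − I_D·R_S = 4.12 − 3.3·I_D.
Substituting gives 14.2·I_D² − 23.5·I_D + 8.96 = 0, with roots I_D = 0.591 or 1.07 mA.
The root I_D = 1.07 mA gives V_GS = 0.593 V ≤ V_t, so take I_D = 0.591 mA.
Then V_GS = 2.17 V and V_DS = V_DD − I_D(R_D+R_S) = 10 − 0.591×8 = 5.27 V.
Saturation requires V_DS ≥ V_GS − V_t = 0.674 V; 5.27 ≥ 0.674 ✓.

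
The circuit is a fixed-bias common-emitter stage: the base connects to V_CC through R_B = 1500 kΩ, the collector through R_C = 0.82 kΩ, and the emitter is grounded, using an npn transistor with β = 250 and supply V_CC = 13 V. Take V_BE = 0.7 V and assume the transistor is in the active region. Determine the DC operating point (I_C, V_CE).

I_C ≈ 2.1 mA, V_CE ≈ 11 V

Base loop: V_CC = I_B·R_B + V_BE, so I_B = (13 − 0.7)/1500 kΩ = 0.0082 mA.
In the active region I_C = β·I_B = 250 × 0.0082 = 2.05 mA.
Collector loop: V_CE = V_CC − I_C·R_C = 13 − 2.05×0.82 = 11.3 V.
Since V_CE = 11.3 V > V_CE(sat) ≈ 0.2 V, the transistor is in the active region as assumed.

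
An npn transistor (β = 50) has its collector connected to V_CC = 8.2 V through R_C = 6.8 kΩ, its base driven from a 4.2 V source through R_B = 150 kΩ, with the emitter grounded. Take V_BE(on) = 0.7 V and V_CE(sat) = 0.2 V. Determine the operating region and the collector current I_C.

active; I_C ≈ 1.2 mA

Assume active. Base-emitter loop: I_B = (V_BB − V_BE)/R_B = (4.2 − 0.7)/150 = 0.0233 mA.
I_C = β·I_B = 50×0.0233 = 1.17 mA.
V_CE = V_CC − I_C·R_C = 8.2 − 1.17×6.8 = 0.267 V > V_CE(sat), so the active-region assumption holds.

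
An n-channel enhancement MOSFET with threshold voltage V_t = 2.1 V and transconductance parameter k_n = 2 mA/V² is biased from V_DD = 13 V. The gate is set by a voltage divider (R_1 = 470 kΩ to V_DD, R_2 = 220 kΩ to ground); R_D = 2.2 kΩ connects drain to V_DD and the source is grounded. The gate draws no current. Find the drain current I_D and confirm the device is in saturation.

I_D ≈ 4.2 mA

V_G = V_DD·R_2/(R_1+R_2) = 13×220/690 = 4.14 V. With the source grounded, V_GS = V_G = 4.14 V.
Assume saturation: I_D = (k_n/2)(V_GS − V_t)² = (2/2)×(4.14 − 2.1)² = 1×2.04² = 4.18 mA.
V_DS = V_DD − I_D·R_D = 13 − 4.18×2.2 = 3.8 V.
Saturation requires V_DS ≥ V_GS − V_t = 2.04 V; 3.8 ≥ 2.04 ✓.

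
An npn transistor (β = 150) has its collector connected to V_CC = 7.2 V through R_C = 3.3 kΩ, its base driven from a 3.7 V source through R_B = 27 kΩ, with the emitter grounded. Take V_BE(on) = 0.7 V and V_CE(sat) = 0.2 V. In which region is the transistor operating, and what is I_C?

saturation; I_C ≈ 2.1 mA

Assume active: I_B = (3.7 − 0.7)/27 = 0.111 mA, giving I_C = β·I_B = 16.7 mA.
But then V_CE = 7.2 − 16.7×3.3 = -47.8 V < V_CE(sat) = 0.2 V — impossible in the active region.
So the transistor is saturated. With V_CE = 0.2 V, I_C = (V_CC − 0.2)/R_C = 7/3.3 = 2.12 mA.
Check: β·I_B = 16.7 mA > I_C = 2.12 mA, confirming saturation.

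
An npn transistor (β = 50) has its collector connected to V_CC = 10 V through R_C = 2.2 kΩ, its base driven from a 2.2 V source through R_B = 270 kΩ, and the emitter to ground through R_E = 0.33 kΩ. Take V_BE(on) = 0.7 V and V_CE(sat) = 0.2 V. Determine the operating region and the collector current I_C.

active; I_C ≈ 0.26 mA

Assume active. Base-emitter loop: I_B = (V_BB − V_BE)/(R_B + (β+1)R_E) = (2.2 − 0.7)/(270 + 51×0.33) = 0.00523 mA.
I_C = β·I_B = 50×0.00523 = 0.261 mA.
V_CE = V_CC − I_C·R_C − I_E·R_E = 10 − 0.261×2.2 − 0.267×0.33 = 9.34 V > V_CE(sat), so the active-region assumption holds.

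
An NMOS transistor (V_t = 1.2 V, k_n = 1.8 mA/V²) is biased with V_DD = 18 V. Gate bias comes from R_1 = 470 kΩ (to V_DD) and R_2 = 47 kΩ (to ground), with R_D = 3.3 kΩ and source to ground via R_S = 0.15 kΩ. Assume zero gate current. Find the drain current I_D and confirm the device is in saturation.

V_G = V_DD·R_2/(R_1+R_2) = 18×47/517 = 1.64 V.
Assume saturation: I_D = (k_n/2)(V_GS − V_t)² with V_GS = V_G − I_D·R_S = 1.64 − 0.15·I_D.
Substituting gives 0.0203·I_D² − 1.12·I_D + 0.171 = 0, with roots I_D = 0.154 or 55 mA.
The root I_D = 55 mA gives V_GS = -6.62 V ≤ V_t, so take I_D = 0.154 mA.
Then V_GS = 1.61 V and V_DS = V_DD − I_D(R_D+R_S) = 18 − 0.154×3.45 = 17.5 V.
Saturation requires V_DS ≥ V_GS − V_t = 0.413 V; 17.5 ≥ 0.413 ✓.

I_D ≈ 0.15 mA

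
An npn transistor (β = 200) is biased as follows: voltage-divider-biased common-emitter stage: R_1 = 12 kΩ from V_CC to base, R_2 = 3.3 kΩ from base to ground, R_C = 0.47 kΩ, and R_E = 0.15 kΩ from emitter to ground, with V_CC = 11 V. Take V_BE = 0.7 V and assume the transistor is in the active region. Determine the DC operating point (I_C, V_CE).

I_C ≈ 10 mA, V_CE ≈ 4.7 V

Thevenize the base divider: V_Th = V_CC·R_2/(R_1+R_2) = 11×3.3/15.3 = 2.37 V, R_Th = R_1‖R_2 = 2.59 kΩ.
Base-emitter loop: V_Th = I_B·R_Th + V_BE + (β+1)I_B·R_E, so I_B = (2.37 − 0.7) / (2.59 + 201×0.15) = 0.0511 mA.
I_C = β·I_B = 200×0.0511 = 10.2 mA, and I_E = (β+1)I_B = 10.3 mA.
V_CE = V_CC − I_C·R_C − I_E·R_E = 11 − 10.2×0.47 − 10.3×0.15 = 4.66 V.
V_CE = 4.66 V > 0.2 V confirms active-region operation.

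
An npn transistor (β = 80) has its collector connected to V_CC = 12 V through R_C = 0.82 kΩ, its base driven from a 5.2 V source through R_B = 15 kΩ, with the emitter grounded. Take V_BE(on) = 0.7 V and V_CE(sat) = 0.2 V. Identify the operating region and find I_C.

saturation; I_C ≈ 14 mA

Assume active: I_B = (5.2 − 0.7)/15 = 0.3 mA, giving I_C = β·I_B = 24 mA.
But then V_CE = 12 − 24×0.82 = -7.68 V < V_CE(sat) = 0.2 V — impossible in the active region.
So the transistor is saturated. With V_CE = 0.2 V, I_C = (V_CC − 0.2)/R_C = 11.8/0.82 = 14.4 mA.
Check: β·I_B = 24 mA > I_C = 14.4 mA, confirming saturation.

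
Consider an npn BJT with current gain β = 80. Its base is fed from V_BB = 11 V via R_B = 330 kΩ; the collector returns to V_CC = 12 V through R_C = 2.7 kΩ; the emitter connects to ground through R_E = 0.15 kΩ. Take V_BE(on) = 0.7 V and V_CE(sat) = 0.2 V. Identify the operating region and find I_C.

active; I_C ≈ 2.4 mA

Assume active. Base-emitter loop: I_B = (V_BB − V_BE)/(R_B + (β+1)R_E) = (11 − 0.7)/(330 + 81×0.15) = 0.0301 mA.
I_C = β·I_B = 80×0.0301 = 2.41 mA.
V_CE = V_CC − I_C·R_C − I_E·R_E = 12 − 2.41×2.7 − 2.44×0.15 = 5.13 V > V_CE(sat), so the active-region assumption holds.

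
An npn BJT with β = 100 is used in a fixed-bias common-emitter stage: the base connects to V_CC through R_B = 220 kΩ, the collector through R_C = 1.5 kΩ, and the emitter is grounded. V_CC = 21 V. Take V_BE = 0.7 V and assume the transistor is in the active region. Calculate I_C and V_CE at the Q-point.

Base loop: V_CC = I_B·R_B + V_BE, so I_B = (21 − 0.7)/220 kΩ = 0.0923 mA.
In the active region I_C = β·I_B = 100 × 0.0923 = 9.23 mA.
Collector loop: V_CE = V_CC − I_C·R_C = 21 − 9.23×1.5 = 7.16 V.
Since V_CE = 7.16 V > V_CE(sat) ≈ 0.2 V, the transistor is in the active region as assumed.

I_C ≈ 9.2 mA, V_CE ≈ 7.2 V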